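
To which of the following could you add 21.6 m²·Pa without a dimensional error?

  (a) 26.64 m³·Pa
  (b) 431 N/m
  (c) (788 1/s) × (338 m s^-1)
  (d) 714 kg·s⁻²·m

(d)

Reference: Pa·m² = N·m⁻²·m² = kg·m·s⁻².
Each option:
  (a) Pa·m³ = N·m⁻²·m³ = kg·m²·s⁻²
  (b) N·m⁻¹ = kg·m·s⁻²·m⁻¹ = kg·s⁻²
  (c) [s⁻¹] · [m·s⁻¹] = m·s⁻²
  (d) kg·m·s⁻²  ← same
Only (d) matches kg·m·s⁻².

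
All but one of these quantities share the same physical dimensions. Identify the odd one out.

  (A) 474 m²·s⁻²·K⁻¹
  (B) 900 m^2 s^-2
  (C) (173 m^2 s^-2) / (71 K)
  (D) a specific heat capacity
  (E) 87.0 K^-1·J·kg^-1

(B)

Reduce each to base SI dimensions:
  (A) m²·s⁻²·K⁻¹
  (B) m²·s⁻²
  (C) [m²·s⁻²] / [K] = m²·s⁻²·K⁻¹
  (D) [specific heat capacity] = m²·s⁻²·K⁻¹
  (E) J·kg⁻¹·K⁻¹ = N·m·kg⁻¹·K⁻¹ = m²·s⁻²·K⁻¹
All reduce to m²·s⁻²·K⁻¹ except (B), which is m²·s⁻².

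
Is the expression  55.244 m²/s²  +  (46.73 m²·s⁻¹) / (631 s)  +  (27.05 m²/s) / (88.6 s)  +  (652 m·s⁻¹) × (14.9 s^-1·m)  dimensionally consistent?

Reduce each to base SI dimensions:
  55.244 m²/s²:  m²·s⁻²
  (46.73 m²·s⁻¹) / (631 s):  [m²·s⁻¹] / [s] = m²·s⁻²
  (27.05 m²/s) / (88.6 s):  [m²·s⁻¹] / [s] = m²·s⁻²
  (652 m·s⁻¹) × (14.9 s^-1·m):  [m·s⁻¹] · [m·s⁻¹] = m²·s⁻²
Every term reduces to m²·s⁻².

Yes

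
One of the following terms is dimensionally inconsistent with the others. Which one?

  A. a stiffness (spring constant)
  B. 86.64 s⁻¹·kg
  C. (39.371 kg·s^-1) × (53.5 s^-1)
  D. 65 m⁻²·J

Reduce each to base SI dimensions:
  A. [stiffness (spring constant)] = kg·s⁻²
  B. kg·s⁻¹
  C. [kg·s⁻¹] · [s⁻¹] = kg·s⁻²
  D. J·m⁻² = N·m·m⁻² = kg·s⁻²
All reduce to kg·s⁻² except B., which is kg·s⁻¹.

B.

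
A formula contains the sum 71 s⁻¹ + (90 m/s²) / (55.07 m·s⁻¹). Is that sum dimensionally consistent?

Yes

Reduce each to base SI dimensions:
  71 s⁻¹:  s⁻¹
  (90 m/s²) / (55.07 m·s⁻¹):  [m·s⁻²] / [m·s⁻¹] = s⁻¹
Both are s⁻¹, so they have the same dimensions and can be added.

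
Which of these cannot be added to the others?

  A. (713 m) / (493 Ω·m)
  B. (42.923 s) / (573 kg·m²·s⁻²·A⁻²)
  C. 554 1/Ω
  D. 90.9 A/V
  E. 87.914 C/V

Dimensions:
  A. [m] / [kg·m³·s⁻³·A⁻²] = kg⁻¹·m⁻²·s³·A²
  B. [s] / [kg·m²·s⁻²·A⁻²] = kg⁻¹·m⁻²·s³·A²
  C. Ω⁻¹ = (V·A⁻¹)⁻¹ = kg⁻¹·m⁻²·s³·A²
  D. A·V⁻¹ = A·(J·C⁻¹)⁻¹ = kg⁻¹·m⁻²·s³·A²
  E. C·V⁻¹ = s·A·(J·C⁻¹)⁻¹ = kg⁻¹·m⁻²·s⁴·A²
All reduce to kg⁻¹·m⁻²·s³·A² except E., which is kg⁻¹·m⁻²·s⁴·A².

E.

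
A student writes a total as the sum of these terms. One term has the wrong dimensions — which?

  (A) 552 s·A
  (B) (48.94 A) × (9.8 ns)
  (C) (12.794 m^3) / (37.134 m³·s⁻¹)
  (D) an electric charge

(C)

Work out the base dimensions of each:
  (A) A·s = s·A
  (B) [A] · [s] = s·A
  (C) [m³] / [m³·s⁻¹] = s
  (D) [electric charge] = s·A
All reduce to s·A except (C), which is s.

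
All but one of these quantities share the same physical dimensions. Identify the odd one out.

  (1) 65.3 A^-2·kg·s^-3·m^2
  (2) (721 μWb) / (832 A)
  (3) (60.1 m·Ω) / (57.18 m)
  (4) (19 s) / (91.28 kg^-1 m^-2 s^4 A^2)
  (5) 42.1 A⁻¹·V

Dimensions:
  (1) kg·m²·s⁻³·A⁻²
  (2) [kg·m²·s⁻²·A⁻¹] / [A] = kg·m²·s⁻²·A⁻²
  (3) [kg·m³·s⁻³·A⁻²] / [m] = kg·m²·s⁻³·A⁻²
  (4) [s] / [kg⁻¹·m⁻²·s⁴·A²] = kg·m²·s⁻³·A⁻²
  (5) V·A⁻¹ = J·C⁻¹·A⁻¹ = kg·m²·s⁻³·A⁻²
All reduce to kg·m²·s⁻³·A⁻² except (2), which is kg·m²·s⁻²·A⁻².

(2)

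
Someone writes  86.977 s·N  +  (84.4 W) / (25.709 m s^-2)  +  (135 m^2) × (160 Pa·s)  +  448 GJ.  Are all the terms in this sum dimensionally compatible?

No

Expand each in SI base units:
  86.977 s·N:  N·s = kg·m·s⁻²·s = kg·m·s⁻¹
  (84.4 W) / (25.709 m s^-2):  [kg·m²·s⁻³] / [m·s⁻²] = kg·m·s⁻¹
  (135 m^2) × (160 Pa·s):  [m²] · [kg·m⁻¹·s⁻¹] = kg·m·s⁻¹
  448 GJ:  J = N·m = kg·m²·s⁻²
The terms do not share a single dimension (kg·m²·s⁻² vs kg·m·s⁻¹).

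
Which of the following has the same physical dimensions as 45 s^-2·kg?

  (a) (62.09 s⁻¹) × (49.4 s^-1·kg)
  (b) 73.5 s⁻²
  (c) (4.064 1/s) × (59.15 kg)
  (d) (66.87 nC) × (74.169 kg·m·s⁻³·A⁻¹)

Reference: kg·s⁻².
Each option:
  (a) [s⁻¹] · [kg·s⁻¹] = kg·s⁻²  ← same
  (b) s⁻²
  (c) [s⁻¹] · [kg] = kg·s⁻¹
  (d) [s·A] · [kg·m·s⁻³·A⁻¹] = kg·m·s⁻²
Only (a) matches kg·s⁻².

(a)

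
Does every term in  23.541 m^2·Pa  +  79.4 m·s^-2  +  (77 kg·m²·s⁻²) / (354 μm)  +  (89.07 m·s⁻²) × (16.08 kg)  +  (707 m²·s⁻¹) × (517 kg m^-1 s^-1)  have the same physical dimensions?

No

In SI base units:
  23.541 m^2·Pa:  Pa·m² = N·m⁻²·m² = kg·m·s⁻²
  79.4 m·s^-2:  m·s⁻²
  (77 kg·m²·s⁻²) / (354 μm):  [kg·m²·s⁻²] / [m] = kg·m·s⁻²
  (89.07 m·s⁻²) × (16.08 kg):  [m·s⁻²] · [kg] = kg·m·s⁻²
  (707 m²·s⁻¹) × (517 kg m^-1 s^-1):  [m²·s⁻¹] · [kg·m⁻¹·s⁻¹] = kg·m·s⁻²
The terms do not share a single dimension (kg·m·s⁻² vs m·s⁻²).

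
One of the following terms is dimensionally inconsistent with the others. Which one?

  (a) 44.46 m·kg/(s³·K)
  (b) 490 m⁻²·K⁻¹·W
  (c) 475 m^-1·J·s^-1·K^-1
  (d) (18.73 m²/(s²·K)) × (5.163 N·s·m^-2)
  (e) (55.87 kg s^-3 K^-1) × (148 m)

(b)

Dimensions:
  (a) kg·m·s⁻³·K⁻¹
  (b) W·m⁻²·K⁻¹ = J·s⁻¹·m⁻²·K⁻¹ = kg·s⁻³·K⁻¹
  (c) J·s⁻¹·m⁻¹·K⁻¹ = N·m·s⁻¹·m⁻¹·K⁻¹ = kg·m·s⁻³·K⁻¹
  (d) [m²·s⁻²·K⁻¹] · [kg·m⁻¹·s⁻¹] = kg·m·s⁻³·K⁻¹
  (e) [kg·s⁻³·K⁻¹] · [m] = kg·m·s⁻³·K⁻¹
All reduce to kg·m·s⁻³·K⁻¹ except (b), which is kg·s⁻³·K⁻¹.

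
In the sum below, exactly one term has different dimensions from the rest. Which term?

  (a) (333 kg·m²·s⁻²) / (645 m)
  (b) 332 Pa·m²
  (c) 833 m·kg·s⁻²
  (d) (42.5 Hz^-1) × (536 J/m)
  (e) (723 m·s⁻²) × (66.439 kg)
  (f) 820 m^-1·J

(d)

Dimensions:
  (a) [kg·m²·s⁻²] / [m] = kg·m·s⁻²
  (b) Pa·m² = N·m⁻²·m² = kg·m·s⁻²
  (c) kg·m·s⁻²
  (d) [s] · [kg·m·s⁻²] = kg·m·s⁻¹
  (e) [m·s⁻²] · [kg] = kg·m·s⁻²
  (f) J·m⁻¹ = N·m·m⁻¹ = kg·m·s⁻²
All reduce to kg·m·s⁻² except (d), which is kg·m·s⁻¹.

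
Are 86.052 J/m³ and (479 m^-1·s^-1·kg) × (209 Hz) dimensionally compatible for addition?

Yes

Dimensions:
  86.052 J/m³:  J·m⁻³ = N·m·m⁻³ = kg·m⁻¹·s⁻²
  (479 m^-1·s^-1·kg) × (209 Hz):  [kg·m⁻¹·s⁻¹] · [s⁻¹] = kg·m⁻¹·s⁻²
Both are kg·m⁻¹·s⁻², so they have the same dimensions and can be added.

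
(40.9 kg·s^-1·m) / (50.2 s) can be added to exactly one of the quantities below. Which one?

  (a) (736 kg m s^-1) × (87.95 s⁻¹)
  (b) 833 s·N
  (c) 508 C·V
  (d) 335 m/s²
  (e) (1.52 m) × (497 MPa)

Reference: [kg·m·s⁻¹] / [s] = kg·m·s⁻².
Each option:
  (a) [kg·m·s⁻¹] · [s⁻¹] = kg·m·s⁻²  ← same
  (b) N·s = kg·m·s⁻²·s = kg·m·s⁻¹
  (c) C·V = s·A·J·C⁻¹ = kg·m²·s⁻²
  (d) m·s⁻²
  (e) [m] · [kg·m⁻¹·s⁻²] = kg·s⁻²
Only (a) matches kg·m·s⁻².

(a)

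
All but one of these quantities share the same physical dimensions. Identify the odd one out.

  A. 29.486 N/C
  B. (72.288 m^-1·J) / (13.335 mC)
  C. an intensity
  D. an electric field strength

C.

Reduce each to base SI dimensions:
  A. N·C⁻¹ = kg·m·s⁻²·(s·A)⁻¹ = kg·m·s⁻³·A⁻¹
  B. [kg·m·s⁻²] / [s·A] = kg·m·s⁻³·A⁻¹
  C. [intensity] = kg·s⁻³
  D. [electric field strength] = kg·m·s⁻³·A⁻¹
All reduce to kg·m·s⁻³·A⁻¹ except C., which is kg·s⁻³.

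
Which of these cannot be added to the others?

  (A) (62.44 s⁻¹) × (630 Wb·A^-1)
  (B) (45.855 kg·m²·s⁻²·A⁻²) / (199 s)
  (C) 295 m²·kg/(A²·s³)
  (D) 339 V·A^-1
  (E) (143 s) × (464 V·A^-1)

Reduce each to base SI dimensions:
  (A) [s⁻¹] · [kg·m²·s⁻²·A⁻²] = kg·m²·s⁻³·A⁻²
  (B) [kg·m²·s⁻²·A⁻²] / [s] = kg·m²·s⁻³·A⁻²
  (C) kg·m²·s⁻³·A⁻²
  (D) V·A⁻¹ = J·C⁻¹·A⁻¹ = kg·m²·s⁻³·A⁻²
  (E) [s] · [kg·m²·s⁻³·A⁻²] = kg·m²·s⁻²·A⁻²
All reduce to kg·m²·s⁻³·A⁻² except (E), which is kg·m²·s⁻²·A⁻².

(E)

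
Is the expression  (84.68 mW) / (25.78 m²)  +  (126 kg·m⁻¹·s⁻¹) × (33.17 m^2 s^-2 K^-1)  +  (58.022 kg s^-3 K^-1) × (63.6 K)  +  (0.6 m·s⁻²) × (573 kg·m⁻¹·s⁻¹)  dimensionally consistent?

No

Work out the base dimensions of each:
  (84.68 mW) / (25.78 m²):  [kg·m²·s⁻³] / [m²] = kg·s⁻³
  (126 kg·m⁻¹·s⁻¹) × (33.17 m^2 s^-2 K^-1):  [kg·m⁻¹·s⁻¹] · [m²·s⁻²·K⁻¹] = kg·m·s⁻³·K⁻¹
  (58.022 kg s^-3 K^-1) × (63.6 K):  [kg·s⁻³·K⁻¹] · [K] = kg·s⁻³
  (0.6 m·s⁻²) × (573 kg·m⁻¹·s⁻¹):  [m·s⁻²] · [kg·m⁻¹·s⁻¹] = kg·s⁻³
The terms do not share a single dimension (kg·m·s⁻³·K⁻¹ vs kg·s⁻³).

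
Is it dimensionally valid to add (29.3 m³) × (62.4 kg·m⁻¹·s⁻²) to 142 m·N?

Work out the base dimensions of each:
  (29.3 m³) × (62.4 kg·m⁻¹·s⁻²):  [m³] · [kg·m⁻¹·s⁻²] = kg·m²·s⁻²
  142 m·N:  N·m = kg·m·s⁻²·m = kg·m²·s⁻²
Both are kg·m²·s⁻², so they have the same dimensions and can be added.

Yes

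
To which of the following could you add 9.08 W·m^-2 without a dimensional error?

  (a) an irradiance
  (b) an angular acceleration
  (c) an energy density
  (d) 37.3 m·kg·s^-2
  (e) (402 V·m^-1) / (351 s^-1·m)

(a)

Reference: W·m⁻² = J·s⁻¹·m⁻² = kg·s⁻³.
Each option:
  (a) [irradiance] = kg·s⁻³  ← same
  (b) [angular acceleration] = s⁻²
  (c) [energy density] = kg·m⁻¹·s⁻²
  (d) kg·m·s⁻²
  (e) [kg·m·s⁻³·A⁻¹] / [m·s⁻¹] = kg·s⁻²·A⁻¹
Only (a) matches kg·s⁻³.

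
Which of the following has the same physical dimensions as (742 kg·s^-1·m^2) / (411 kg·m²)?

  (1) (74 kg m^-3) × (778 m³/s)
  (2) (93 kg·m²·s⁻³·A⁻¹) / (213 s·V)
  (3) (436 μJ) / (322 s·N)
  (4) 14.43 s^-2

Reference: [kg·m²·s⁻¹] / [kg·m²] = s⁻¹.
Each option:
  (1) [kg·m⁻³] · [m³·s⁻¹] = kg·s⁻¹
  (2) [kg·m²·s⁻³·A⁻¹] / [kg·m²·s⁻²·A⁻¹] = s⁻¹  ← same
  (3) [kg·m²·s⁻²] / [kg·m·s⁻¹] = m·s⁻¹
  (4) s⁻²
Only (2) matches s⁻¹.

(2)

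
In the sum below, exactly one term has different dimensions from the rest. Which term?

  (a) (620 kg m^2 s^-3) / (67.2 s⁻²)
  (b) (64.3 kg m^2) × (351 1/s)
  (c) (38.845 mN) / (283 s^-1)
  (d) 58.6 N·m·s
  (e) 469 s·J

Reduce each to base SI dimensions:
  (a) [kg·m²·s⁻³] / [s⁻²] = kg·m²·s⁻¹
  (b) [kg·m²] · [s⁻¹] = kg·m²·s⁻¹
  (c) [kg·m·s⁻²] / [s⁻¹] = kg·m·s⁻¹
  (d) N·m·s = kg·m·s⁻²·m·s = kg·m²·s⁻¹
  (e) J·s = N·m·s = kg·m²·s⁻¹
All reduce to kg·m²·s⁻¹ except (c), which is kg·m·s⁻¹.

(c)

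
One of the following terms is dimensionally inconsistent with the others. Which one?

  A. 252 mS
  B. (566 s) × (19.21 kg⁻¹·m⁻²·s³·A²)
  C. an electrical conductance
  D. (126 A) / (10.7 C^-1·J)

B.

In SI base units:
  A. S = Ω⁻¹ = kg⁻¹·m⁻²·s³·A²
  B. [s] · [kg⁻¹·m⁻²·s³·A²] = kg⁻¹·m⁻²·s⁴·A²
  C. [electrical conductance] = kg⁻¹·m⁻²·s³·A²
  D. [A] / [kg·m²·s⁻³·A⁻¹] = kg⁻¹·m⁻²·s³·A²
All reduce to kg⁻¹·m⁻²·s³·A² except B., which is kg⁻¹·m⁻²·s⁴·A².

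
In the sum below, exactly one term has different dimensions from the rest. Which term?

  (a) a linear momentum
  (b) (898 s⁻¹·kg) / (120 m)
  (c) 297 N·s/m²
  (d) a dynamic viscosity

(a)

Dimensions:
  (a) [linear momentum] = kg·m·s⁻¹
  (b) [kg·s⁻¹] / [m] = kg·m⁻¹·s⁻¹
  (c) N·s·m⁻² = kg·m·s⁻²·s·m⁻² = kg·m⁻¹·s⁻¹
  (d) [dynamic viscosity] = kg·m⁻¹·s⁻¹
All reduce to kg·m⁻¹·s⁻¹ except (a), which is kg·m·s⁻¹.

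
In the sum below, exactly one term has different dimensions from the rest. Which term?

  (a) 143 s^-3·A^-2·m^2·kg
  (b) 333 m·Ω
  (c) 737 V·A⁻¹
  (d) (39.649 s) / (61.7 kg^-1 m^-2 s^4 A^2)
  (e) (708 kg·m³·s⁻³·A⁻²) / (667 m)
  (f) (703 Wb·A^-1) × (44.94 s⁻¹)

(b)

Expand each in SI base units:
  (a) kg·m²·s⁻³·A⁻²
  (b) Ω·m = V·A⁻¹·m = kg·m³·s⁻³·A⁻²
  (c) V·A⁻¹ = J·C⁻¹·A⁻¹ = kg·m²·s⁻³·A⁻²
  (d) [s] / [kg⁻¹·m⁻²·s⁴·A²] = kg·m²·s⁻³·A⁻²
  (e) [kg·m³·s⁻³·A⁻²] / [m] = kg·m²·s⁻³·A⁻²
  (f) [kg·m²·s⁻²·A⁻²] · [s⁻¹] = kg·m²·s⁻³·A⁻²
All reduce to kg·m²·s⁻³·A⁻² except (b), which is kg·m³·s⁻³·A⁻².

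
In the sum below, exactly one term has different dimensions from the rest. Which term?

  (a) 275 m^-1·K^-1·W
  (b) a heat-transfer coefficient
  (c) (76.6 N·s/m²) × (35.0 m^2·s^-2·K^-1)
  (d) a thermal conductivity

(b)

Dimensions:
  (a) W·m⁻¹·K⁻¹ = J·s⁻¹·m⁻¹·K⁻¹ = kg·m·s⁻³·K⁻¹
  (b) [heat-transfer coefficient] = kg·s⁻³·K⁻¹
  (c) [kg·m⁻¹·s⁻¹] · [m²·s⁻²·K⁻¹] = kg·m·s⁻³·K⁻¹
  (d) [thermal conductivity] = kg·m·s⁻³·K⁻¹
All reduce to kg·m·s⁻³·K⁻¹ except (b), which is kg·s⁻³·K⁻¹.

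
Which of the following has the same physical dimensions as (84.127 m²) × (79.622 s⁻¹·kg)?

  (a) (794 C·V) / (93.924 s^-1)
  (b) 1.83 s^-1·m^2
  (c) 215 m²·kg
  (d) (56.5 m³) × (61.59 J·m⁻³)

(a)

Reference: [m²] · [kg·s⁻¹] = kg·m²·s⁻¹.
Each option:
  (a) [kg·m²·s⁻²] / [s⁻¹] = kg·m²·s⁻¹  ← same
  (b) m²·s⁻¹
  (c) kg·m²
  (d) [m³] · [kg·m⁻¹·s⁻²] = kg·m²·s⁻²
Only (a) matches kg·m²·s⁻¹.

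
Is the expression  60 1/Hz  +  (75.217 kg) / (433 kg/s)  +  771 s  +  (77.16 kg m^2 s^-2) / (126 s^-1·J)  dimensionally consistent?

In SI base units:
  60 1/Hz:  Hz⁻¹ = (s⁻¹)⁻¹ = s
  (75.217 kg) / (433 kg/s):  [kg] / [kg·s⁻¹] = s
  771 s:  s
  (77.16 kg m^2 s^-2) / (126 s^-1·J):  [kg·m²·s⁻²] / [kg·m²·s⁻³] = s
Every term reduces to s.

Yes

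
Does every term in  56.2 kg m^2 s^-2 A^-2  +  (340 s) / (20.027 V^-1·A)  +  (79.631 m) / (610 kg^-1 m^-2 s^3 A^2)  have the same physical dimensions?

Dimensions:
  56.2 kg m^2 s^-2 A^-2:  kg·m²·s⁻²·A⁻²
  (340 s) / (20.027 V^-1·A):  [s] / [kg⁻¹·m⁻²·s³·A²] = kg·m²·s⁻²·A⁻²
  (79.631 m) / (610 kg^-1 m^-2 s^3 A^2):  [m] / [kg⁻¹·m⁻²·s³·A²] = kg·m³·s⁻³·A⁻²
The terms do not share a single dimension (kg·m²·s⁻²·A⁻² vs kg·m³·s⁻³·A⁻²).

No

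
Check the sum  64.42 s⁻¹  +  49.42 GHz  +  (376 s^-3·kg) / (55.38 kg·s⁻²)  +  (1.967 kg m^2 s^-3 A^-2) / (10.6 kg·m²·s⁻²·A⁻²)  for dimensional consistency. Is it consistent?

Dimensions:
  64.42 s⁻¹:  s⁻¹
  49.42 GHz:  Hz = s⁻¹
  (376 s^-3·kg) / (55.38 kg·s⁻²):  [kg·s⁻³] / [kg·s⁻²] = s⁻¹
  (1.967 kg m^2 s^-3 A^-2) / (10.6 kg·m²·s⁻²·A⁻²):  [kg·m²·s⁻³·A⁻²] / [kg·m²·s⁻²·A⁻²] = s⁻¹
Every term reduces to s⁻¹.

Yes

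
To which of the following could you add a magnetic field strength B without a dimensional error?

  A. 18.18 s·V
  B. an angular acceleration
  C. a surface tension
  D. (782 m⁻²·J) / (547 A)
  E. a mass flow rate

Reference: [magnetic field strength B] = kg·s⁻²·A⁻¹.
Each option:
  A. V·s = J·C⁻¹·s = kg·m²·s⁻²·A⁻¹
  B. [angular acceleration] = s⁻²
  C. [surface tension] = kg·s⁻²
  D. [kg·s⁻²] / [A] = kg·s⁻²·A⁻¹  ← same
  E. [mass flow rate] = kg·s⁻¹
Only D. matches kg·s⁻²·A⁻¹.

D.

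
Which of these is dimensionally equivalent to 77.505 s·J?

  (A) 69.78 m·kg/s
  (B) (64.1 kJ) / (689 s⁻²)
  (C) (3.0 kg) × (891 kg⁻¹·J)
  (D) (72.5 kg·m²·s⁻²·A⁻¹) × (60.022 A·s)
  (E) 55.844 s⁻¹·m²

(D)

Reference: J·s = N·m·s = kg·m²·s⁻¹.
Each option:
  (A) kg·m·s⁻¹
  (B) [kg·m²·s⁻²] / [s⁻²] = kg·m²
  (C) [kg] · [m²·s⁻²] = kg·m²·s⁻²
  (D) [kg·m²·s⁻²·A⁻¹] · [s·A] = kg·m²·s⁻¹  ← same
  (E) m²·s⁻¹
Only (D) matches kg·m²·s⁻¹.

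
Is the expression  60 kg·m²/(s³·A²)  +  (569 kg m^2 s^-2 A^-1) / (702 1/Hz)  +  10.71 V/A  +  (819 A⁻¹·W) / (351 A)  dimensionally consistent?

No

In SI base units:
  60 kg·m²/(s³·A²):  kg·m²·s⁻³·A⁻²
  (569 kg m^2 s^-2 A^-1) / (702 1/Hz):  [kg·m²·s⁻²·A⁻¹] / [s] = kg·m²·s⁻³·A⁻¹
  10.71 V/A:  V·A⁻¹ = J·C⁻¹·A⁻¹ = kg·m²·s⁻³·A⁻²
  (819 A⁻¹·W) / (351 A):  [kg·m²·s⁻³·A⁻¹] / [A] = kg·m²·s⁻³·A⁻²
The terms do not share a single dimension (kg·m²·s⁻³·A⁻² vs kg·m²·s⁻³·A⁻¹).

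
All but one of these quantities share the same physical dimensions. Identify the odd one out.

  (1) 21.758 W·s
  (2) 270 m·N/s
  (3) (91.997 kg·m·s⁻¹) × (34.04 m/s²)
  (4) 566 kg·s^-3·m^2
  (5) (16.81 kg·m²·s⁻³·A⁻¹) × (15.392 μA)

(1)

Dimensions:
  (1) W·s = J·s⁻¹·s = kg·m²·s⁻²
  (2) N·m·s⁻¹ = kg·m·s⁻²·m·s⁻¹ = kg·m²·s⁻³
  (3) [kg·m·s⁻¹] · [m·s⁻²] = kg·m²·s⁻³
  (4) kg·m²·s⁻³
  (5) [kg·m²·s⁻³·A⁻¹] · [A] = kg·m²·s⁻³
All reduce to kg·m²·s⁻³ except (1), which is kg·m²·s⁻².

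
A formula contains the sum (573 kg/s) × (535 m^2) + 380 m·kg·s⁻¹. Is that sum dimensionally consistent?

Work out the base dimensions of each:
  (573 kg/s) × (535 m^2):  [kg·s⁻¹] · [m²] = kg·m²·s⁻¹
  380 m·kg·s⁻¹:  kg·m·s⁻¹
kg·m²·s⁻¹ ≠ kg·m·s⁻¹, so they cannot be added.

No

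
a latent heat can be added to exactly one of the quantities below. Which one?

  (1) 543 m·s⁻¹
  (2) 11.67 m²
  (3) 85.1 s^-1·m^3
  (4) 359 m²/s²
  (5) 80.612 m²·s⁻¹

(4)

Reference: [latent heat] = m²·s⁻².
Each option:
  (1) m·s⁻¹
  (2) m²
  (3) m³·s⁻¹
  (4) m²·s⁻²  ← same
  (5) m²·s⁻¹
Only (4) matches m²·s⁻².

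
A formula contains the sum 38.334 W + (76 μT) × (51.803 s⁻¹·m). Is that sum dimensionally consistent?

No

Reduce each to base SI dimensions:
  38.334 W:  W = J·s⁻¹ = kg·m²·s⁻³
  (76 μT) × (51.803 s⁻¹·m):  [kg·s⁻²·A⁻¹] · [m·s⁻¹] = kg·m·s⁻³·A⁻¹
kg·m²·s⁻³ ≠ kg·m·s⁻³·A⁻¹, so they cannot be added.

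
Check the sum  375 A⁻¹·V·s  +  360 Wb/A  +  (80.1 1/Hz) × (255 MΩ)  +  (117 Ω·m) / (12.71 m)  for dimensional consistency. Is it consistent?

Work out the base dimensions of each:
  375 A⁻¹·V·s:  V·s·A⁻¹ = J·C⁻¹·s·A⁻¹ = kg·m²·s⁻²·A⁻²
  360 Wb/A:  Wb·A⁻¹ = V·s·A⁻¹ = kg·m²·s⁻²·A⁻²
  (80.1 1/Hz) × (255 MΩ):  [s] · [kg·m²·s⁻³·A⁻²] = kg·m²·s⁻²·A⁻²
  (117 Ω·m) / (12.71 m):  [kg·m³·s⁻³·A⁻²] / [m] = kg·m²·s⁻³·A⁻²
The terms do not share a single dimension (kg·m²·s⁻²·A⁻² vs kg·m²·s⁻³·A⁻²).

No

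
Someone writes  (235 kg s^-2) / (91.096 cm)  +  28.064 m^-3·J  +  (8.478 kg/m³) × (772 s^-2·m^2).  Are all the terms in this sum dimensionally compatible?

Dimensions:
  (235 kg s^-2) / (91.096 cm):  [kg·s⁻²] / [m] = kg·m⁻¹·s⁻²
  28.064 m^-3·J:  J·m⁻³ = N·m·m⁻³ = kg·m⁻¹·s⁻²
  (8.478 kg/m³) × (772 s^-2·m^2):  [kg·m⁻³] · [m²·s⁻²] = kg·m⁻¹·s⁻²
Every term reduces to kg·m⁻¹·s⁻².

Yes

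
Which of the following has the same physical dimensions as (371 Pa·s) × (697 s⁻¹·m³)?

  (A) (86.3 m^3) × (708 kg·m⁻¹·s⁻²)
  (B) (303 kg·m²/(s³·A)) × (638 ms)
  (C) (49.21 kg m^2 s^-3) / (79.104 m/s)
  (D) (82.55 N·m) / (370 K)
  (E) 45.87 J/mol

(A)

Reference: [kg·m⁻¹·s⁻¹] · [m³·s⁻¹] = kg·m²·s⁻².
Each option:
  (A) [m³] · [kg·m⁻¹·s⁻²] = kg·m²·s⁻²  ← same
  (B) [kg·m²·s⁻³·A⁻¹] · [s] = kg·m²·s⁻²·A⁻¹
  (C) [kg·m²·s⁻³] / [m·s⁻¹] = kg·m·s⁻²
  (D) [kg·m²·s⁻²] / [K] = kg·m²·s⁻²·K⁻¹
  (E) J·mol⁻¹ = N·m·mol⁻¹ = kg·m²·s⁻²·mol⁻¹
Only (A) matches kg·m²·s⁻².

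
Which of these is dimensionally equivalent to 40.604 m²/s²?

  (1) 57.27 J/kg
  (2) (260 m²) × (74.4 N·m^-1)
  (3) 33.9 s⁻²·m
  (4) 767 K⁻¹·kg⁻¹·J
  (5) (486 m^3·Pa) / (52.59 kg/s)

(1)

Reference: m²·s⁻².
Each option:
  (1) J·kg⁻¹ = N·m·kg⁻¹ = m²·s⁻²  ← same
  (2) [m²] · [kg·s⁻²] = kg·m²·s⁻²
  (3) m·s⁻²
  (4) J·kg⁻¹·K⁻¹ = N·m·kg⁻¹·K⁻¹ = m²·s⁻²·K⁻¹
  (5) [kg·m²·s⁻²] / [kg·s⁻¹] = m²·s⁻¹
Only (1) matches m²·s⁻².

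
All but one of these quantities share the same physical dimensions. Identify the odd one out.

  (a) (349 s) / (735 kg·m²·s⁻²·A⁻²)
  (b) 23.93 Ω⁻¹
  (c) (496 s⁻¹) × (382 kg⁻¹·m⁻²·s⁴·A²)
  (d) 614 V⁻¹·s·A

Expand each in SI base units:
  (a) [s] / [kg·m²·s⁻²·A⁻²] = kg⁻¹·m⁻²·s³·A²
  (b) Ω⁻¹ = (V·A⁻¹)⁻¹ = kg⁻¹·m⁻²·s³·A²
  (c) [s⁻¹] · [kg⁻¹·m⁻²·s⁴·A²] = kg⁻¹·m⁻²·s³·A²
  (d) A·s·V⁻¹ = A·s·(J·C⁻¹)⁻¹ = kg⁻¹·m⁻²·s⁴·A²
All reduce to kg⁻¹·m⁻²·s³·A² except (d), which is kg⁻¹·m⁻²·s⁴·A².

(d)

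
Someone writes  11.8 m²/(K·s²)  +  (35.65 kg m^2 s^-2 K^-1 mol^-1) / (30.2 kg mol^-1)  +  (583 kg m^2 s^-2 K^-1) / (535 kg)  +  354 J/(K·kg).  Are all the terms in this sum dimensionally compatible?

Yes

Reduce each to base SI dimensions:
  11.8 m²/(K·s²):  m²·s⁻²·K⁻¹
  (35.65 kg m^2 s^-2 K^-1 mol^-1) / (30.2 kg mol^-1):  [kg·m²·s⁻²·K⁻¹·mol⁻¹] / [kg·mol⁻¹] = m²·s⁻²·K⁻¹
  (583 kg m^2 s^-2 K^-1) / (535 kg):  [kg·m²·s⁻²·K⁻¹] / [kg] = m²·s⁻²·K⁻¹
  354 J/(K·kg):  J·kg⁻¹·K⁻¹ = N·m·kg⁻¹·K⁻¹ = m²·s⁻²·K⁻¹
Every term reduces to m²·s⁻²·K⁻¹.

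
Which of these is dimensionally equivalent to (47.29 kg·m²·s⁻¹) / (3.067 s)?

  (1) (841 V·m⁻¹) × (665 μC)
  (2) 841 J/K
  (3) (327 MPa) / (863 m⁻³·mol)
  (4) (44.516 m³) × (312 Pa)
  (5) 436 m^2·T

Reference: [kg·m²·s⁻¹] / [s] = kg·m²·s⁻².
Each option:
  (1) [kg·m·s⁻³·A⁻¹] · [s·A] = kg·m·s⁻²
  (2) J·K⁻¹ = N·m·K⁻¹ = kg·m²·s⁻²·K⁻¹
  (3) [kg·m⁻¹·s⁻²] / [m⁻³·mol] = kg·m²·s⁻²·mol⁻¹
  (4) [m³] · [kg·m⁻¹·s⁻²] = kg·m²·s⁻²  ← same
  (5) T·m² = Wb·m⁻²·m² = kg·m²·s⁻²·A⁻¹
Only (4) matches kg·m²·s⁻².

(4)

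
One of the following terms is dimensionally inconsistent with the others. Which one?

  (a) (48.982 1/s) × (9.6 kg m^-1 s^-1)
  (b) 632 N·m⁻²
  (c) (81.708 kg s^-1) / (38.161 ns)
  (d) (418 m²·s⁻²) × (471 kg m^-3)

(c)

In SI base units:
  (a) [s⁻¹] · [kg·m⁻¹·s⁻¹] = kg·m⁻¹·s⁻²
  (b) N·m⁻² = kg·m·s⁻²·m⁻² = kg·m⁻¹·s⁻²
  (c) [kg·s⁻¹] / [s] = kg·s⁻²
  (d) [m²·s⁻²] · [kg·m⁻³] = kg·m⁻¹·s⁻²
All reduce to kg·m⁻¹·s⁻² except (c), which is kg·s⁻².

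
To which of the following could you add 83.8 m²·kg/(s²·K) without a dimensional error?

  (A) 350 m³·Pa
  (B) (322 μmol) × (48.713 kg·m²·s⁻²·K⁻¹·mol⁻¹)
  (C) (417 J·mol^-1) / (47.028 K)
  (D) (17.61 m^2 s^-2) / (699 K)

(B)

Reference: kg·m²·s⁻²·K⁻¹.
Each option:
  (A) Pa·m³ = N·m⁻²·m³ = kg·m²·s⁻²
  (B) [mol] · [kg·m²·s⁻²·K⁻¹·mol⁻¹] = kg·m²·s⁻²·K⁻¹  ← same
  (C) [kg·m²·s⁻²·mol⁻¹] / [K] = kg·m²·s⁻²·K⁻¹·mol⁻¹
  (D) [m²·s⁻²] / [K] = m²·s⁻²·K⁻¹
Only (B) matches kg·m²·s⁻²·K⁻¹.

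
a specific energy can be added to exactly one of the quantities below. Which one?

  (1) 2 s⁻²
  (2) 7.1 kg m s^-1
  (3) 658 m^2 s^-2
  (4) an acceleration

(3)

Reference: [specific energy] = m²·s⁻².
Each option:
  (1) s⁻²
  (2) kg·m·s⁻¹
  (3) m²·s⁻²  ← same
  (4) [acceleration] = m·s⁻²
Only (3) matches m²·s⁻².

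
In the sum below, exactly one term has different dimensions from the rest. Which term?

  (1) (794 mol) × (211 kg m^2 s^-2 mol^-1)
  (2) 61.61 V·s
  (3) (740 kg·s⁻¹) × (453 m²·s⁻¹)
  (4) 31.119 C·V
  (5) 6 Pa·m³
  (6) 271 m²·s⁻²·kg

(2)

Dimensions:
  (1) [mol] · [kg·m²·s⁻²·mol⁻¹] = kg·m²·s⁻²
  (2) V·s = J·C⁻¹·s = kg·m²·s⁻²·A⁻¹
  (3) [kg·s⁻¹] · [m²·s⁻¹] = kg·m²·s⁻²
  (4) C·V = s·A·J·C⁻¹ = kg·m²·s⁻²
  (5) Pa·m³ = N·m⁻²·m³ = kg·m²·s⁻²
  (6) kg·m²·s⁻²
All reduce to kg·m²·s⁻² except (2), which is kg·m²·s⁻²·A⁻¹.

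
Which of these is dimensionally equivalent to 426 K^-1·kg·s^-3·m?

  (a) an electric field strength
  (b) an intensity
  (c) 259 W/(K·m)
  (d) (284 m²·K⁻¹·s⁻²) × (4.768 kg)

Reference: kg·m·s⁻³·K⁻¹.
Each option:
  (a) [electric field strength] = kg·m·s⁻³·A⁻¹
  (b) [intensity] = kg·s⁻³
  (c) W·m⁻¹·K⁻¹ = J·s⁻¹·m⁻¹·K⁻¹ = kg·m·s⁻³·K⁻¹  ← same
  (d) [m²·s⁻²·K⁻¹] · [kg] = kg·m²·s⁻²·K⁻¹
Only (c) matches kg·m·s⁻³·K⁻¹.

(c)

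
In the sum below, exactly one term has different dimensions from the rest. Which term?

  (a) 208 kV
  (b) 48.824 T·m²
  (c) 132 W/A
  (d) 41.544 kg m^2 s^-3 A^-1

(b)

In SI base units:
  (a) V = J·C⁻¹ = kg·m²·s⁻³·A⁻¹
  (b) T·m² = Wb·m⁻²·m² = kg·m²·s⁻²·A⁻¹
  (c) W·A⁻¹ = J·s⁻¹·A⁻¹ = kg·m²·s⁻³·A⁻¹
  (d) kg·m²·s⁻³·A⁻¹
All reduce to kg·m²·s⁻³·A⁻¹ except (b), which is kg·m²·s⁻²·A⁻¹.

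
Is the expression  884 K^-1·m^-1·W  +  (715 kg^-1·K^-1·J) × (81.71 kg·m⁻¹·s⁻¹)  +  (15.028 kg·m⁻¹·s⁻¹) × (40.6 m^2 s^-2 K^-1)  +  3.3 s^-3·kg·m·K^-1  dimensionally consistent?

Yes

Reduce each to base SI dimensions:
  884 K^-1·m^-1·W:  W·m⁻¹·K⁻¹ = J·s⁻¹·m⁻¹·K⁻¹ = kg·m·s⁻³·K⁻¹
  (715 kg^-1·K^-1·J) × (81.71 kg·m⁻¹·s⁻¹):  [m²·s⁻²·K⁻¹] · [kg·m⁻¹·s⁻¹] = kg·m·s⁻³·K⁻¹
  (15.028 kg·m⁻¹·s⁻¹) × (40.6 m^2 s^-2 K^-1):  [kg·m⁻¹·s⁻¹] · [m²·s⁻²·K⁻¹] = kg·m·s⁻³·K⁻¹
  3.3 s^-3·kg·m·K^-1:  kg·m·s⁻³·K⁻¹
Every term reduces to kg·m·s⁻³·K⁻¹.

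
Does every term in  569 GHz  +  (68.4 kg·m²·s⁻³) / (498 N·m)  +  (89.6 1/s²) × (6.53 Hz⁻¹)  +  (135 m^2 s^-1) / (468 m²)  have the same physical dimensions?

In SI base units:
  569 GHz:  Hz = s⁻¹
  (68.4 kg·m²·s⁻³) / (498 N·m):  [kg·m²·s⁻³] / [kg·m²·s⁻²] = s⁻¹
  (89.6 1/s²) × (6.53 Hz⁻¹):  [s⁻²] · [s] = s⁻¹
  (135 m^2 s^-1) / (468 m²):  [m²·s⁻¹] / [m²] = s⁻¹
Every term reduces to s⁻¹.

Yes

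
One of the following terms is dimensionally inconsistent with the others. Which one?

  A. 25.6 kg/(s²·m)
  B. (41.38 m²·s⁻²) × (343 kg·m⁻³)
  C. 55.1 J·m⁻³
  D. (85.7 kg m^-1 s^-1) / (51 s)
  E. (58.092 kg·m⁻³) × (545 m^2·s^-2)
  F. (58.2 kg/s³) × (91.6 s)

F.

Work out the base dimensions of each:
  A. kg·m⁻¹·s⁻²
  B. [m²·s⁻²] · [kg·m⁻³] = kg·m⁻¹·s⁻²
  C. J·m⁻³ = N·m·m⁻³ = kg·m⁻¹·s⁻²
  D. [kg·m⁻¹·s⁻¹] / [s] = kg·m⁻¹·s⁻²
  E. [kg·m⁻³] · [m²·s⁻²] = kg·m⁻¹·s⁻²
  F. [kg·s⁻³] · [s] = kg·s⁻²
All reduce to kg·m⁻¹·s⁻² except F., which is kg·s⁻².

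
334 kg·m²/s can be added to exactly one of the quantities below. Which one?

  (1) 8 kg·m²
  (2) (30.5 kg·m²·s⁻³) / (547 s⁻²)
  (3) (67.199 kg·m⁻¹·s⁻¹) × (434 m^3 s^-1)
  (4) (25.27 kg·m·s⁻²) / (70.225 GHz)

Reference: kg·m²·s⁻¹.
Each option:
  (1) kg·m²
  (2) [kg·m²·s⁻³] / [s⁻²] = kg·m²·s⁻¹  ← same
  (3) [kg·m⁻¹·s⁻¹] · [m³·s⁻¹] = kg·m²·s⁻²
  (4) [kg·m·s⁻²] / [s⁻¹] = kg·m·s⁻¹
Only (2) matches kg·m²·s⁻¹.

(2)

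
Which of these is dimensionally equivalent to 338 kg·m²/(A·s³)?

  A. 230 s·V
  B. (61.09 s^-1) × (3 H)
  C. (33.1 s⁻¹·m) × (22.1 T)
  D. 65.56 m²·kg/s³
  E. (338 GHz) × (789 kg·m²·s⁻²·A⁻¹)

Reference: kg·m²·s⁻³·A⁻¹.
Each option:
  A. V·s = J·C⁻¹·s = kg·m²·s⁻²·A⁻¹
  B. [s⁻¹] · [kg·m²·s⁻²·A⁻²] = kg·m²·s⁻³·A⁻²
  C. [m·s⁻¹] · [kg·s⁻²·A⁻¹] = kg·m·s⁻³·A⁻¹
  D. kg·m²·s⁻³
  E. [s⁻¹] · [kg·m²·s⁻²·A⁻¹] = kg·m²·s⁻³·A⁻¹  ← same
Only E. matches kg·m²·s⁻³·A⁻¹.

E.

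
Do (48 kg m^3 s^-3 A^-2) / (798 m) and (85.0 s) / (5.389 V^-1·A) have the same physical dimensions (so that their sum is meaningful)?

Reduce each to base SI dimensions:
  (48 kg m^3 s^-3 A^-2) / (798 m):  [kg·m³·s⁻³·A⁻²] / [m] = kg·m²·s⁻³·A⁻²
  (85.0 s) / (5.389 V^-1·A):  [s] / [kg⁻¹·m⁻²·s³·A²] = kg·m²·s⁻²·A⁻²
kg·m²·s⁻³·A⁻² ≠ kg·m²·s⁻²·A⁻², so they cannot be added.

No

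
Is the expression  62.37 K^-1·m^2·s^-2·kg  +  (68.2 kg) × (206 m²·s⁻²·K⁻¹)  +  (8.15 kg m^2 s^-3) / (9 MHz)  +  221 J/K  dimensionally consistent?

No

In SI base units:
  62.37 K^-1·m^2·s^-2·kg:  kg·m²·s⁻²·K⁻¹
  (68.2 kg) × (206 m²·s⁻²·K⁻¹):  [kg] · [m²·s⁻²·K⁻¹] = kg·m²·s⁻²·K⁻¹
  (8.15 kg m^2 s^-3) / (9 MHz):  [kg·m²·s⁻³] / [s⁻¹] = kg·m²·s⁻²
  221 J/K:  J·K⁻¹ = N·m·K⁻¹ = kg·m²·s⁻²·K⁻¹
The terms do not share a single dimension (kg·m²·s⁻² vs kg·m²·s⁻²·K⁻¹).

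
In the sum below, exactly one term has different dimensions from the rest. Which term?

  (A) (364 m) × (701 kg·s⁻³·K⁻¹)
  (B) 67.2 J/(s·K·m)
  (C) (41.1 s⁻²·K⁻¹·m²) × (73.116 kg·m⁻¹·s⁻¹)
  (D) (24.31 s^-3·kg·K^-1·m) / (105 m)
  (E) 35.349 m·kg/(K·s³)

(D)

Expand each in SI base units:
  (A) [m] · [kg·s⁻³·K⁻¹] = kg·m·s⁻³·K⁻¹
  (B) J·s⁻¹·m⁻¹·K⁻¹ = N·m·s⁻¹·m⁻¹·K⁻¹ = kg·m·s⁻³·K⁻¹
  (C) [m²·s⁻²·K⁻¹] · [kg·m⁻¹·s⁻¹] = kg·m·s⁻³·K⁻¹
  (D) [kg·m·s⁻³·K⁻¹] / [m] = kg·s⁻³·K⁻¹
  (E) kg·m·s⁻³·K⁻¹
All reduce to kg·m·s⁻³·K⁻¹ except (D), which is kg·s⁻³·K⁻¹.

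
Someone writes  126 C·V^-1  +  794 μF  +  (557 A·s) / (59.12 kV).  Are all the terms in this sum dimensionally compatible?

Dimensions:
  126 C·V^-1:  C·V⁻¹ = s·A·(J·C⁻¹)⁻¹ = kg⁻¹·m⁻²·s⁴·A²
  794 μF:  F = C·V⁻¹ = kg⁻¹·m⁻²·s⁴·A²
  (557 A·s) / (59.12 kV):  [s·A] / [kg·m²·s⁻³·A⁻¹] = kg⁻¹·m⁻²·s⁴·A²
Every term reduces to kg⁻¹·m⁻²·s⁴·A².

Yes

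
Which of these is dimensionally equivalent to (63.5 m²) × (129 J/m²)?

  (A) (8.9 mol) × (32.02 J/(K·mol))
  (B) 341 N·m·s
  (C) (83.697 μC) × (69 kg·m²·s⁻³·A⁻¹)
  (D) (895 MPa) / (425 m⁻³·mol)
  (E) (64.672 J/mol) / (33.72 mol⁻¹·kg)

Reference: [m²] · [kg·s⁻²] = kg·m²·s⁻².
Each option:
  (A) [mol] · [kg·m²·s⁻²·K⁻¹·mol⁻¹] = kg·m²·s⁻²·K⁻¹
  (B) N·m·s = kg·m·s⁻²·m·s = kg·m²·s⁻¹
  (C) [s·A] · [kg·m²·s⁻³·A⁻¹] = kg·m²·s⁻²  ← same
  (D) [kg·m⁻¹·s⁻²] / [m⁻³·mol] = kg·m²·s⁻²·mol⁻¹
  (E) [kg·m²·s⁻²·mol⁻¹] / [kg·mol⁻¹] = m²·s⁻²
Only (C) matches kg·m²·s⁻².

(C)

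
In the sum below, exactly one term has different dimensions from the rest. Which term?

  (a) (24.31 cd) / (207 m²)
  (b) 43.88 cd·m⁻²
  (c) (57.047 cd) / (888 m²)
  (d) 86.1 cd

Work out the base dimensions of each:
  (a) [cd] / [m²] = m⁻²·cd
  (b) cd·m⁻² = m⁻²·cd
  (c) [cd] / [m²] = m⁻²·cd
  (d) cd
All reduce to m⁻²·cd except (d), which is cd.

(d)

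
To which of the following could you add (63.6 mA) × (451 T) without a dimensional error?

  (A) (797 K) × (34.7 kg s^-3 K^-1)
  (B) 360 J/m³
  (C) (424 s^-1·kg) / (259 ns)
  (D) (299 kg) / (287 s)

(C)

Reference: [A] · [kg·s⁻²·A⁻¹] = kg·s⁻².
Each option:
  (A) [K] · [kg·s⁻³·K⁻¹] = kg·s⁻³
  (B) J·m⁻³ = N·m·m⁻³ = kg·m⁻¹·s⁻²
  (C) [kg·s⁻¹] / [s] = kg·s⁻²  ← same
  (D) [kg] / [s] = kg·s⁻¹
Only (C) matches kg·s⁻².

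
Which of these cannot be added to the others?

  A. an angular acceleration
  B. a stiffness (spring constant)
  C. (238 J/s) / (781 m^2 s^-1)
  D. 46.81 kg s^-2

Work out the base dimensions of each:
  A. [angular acceleration] = s⁻²
  B. [stiffness (spring constant)] = kg·s⁻²
  C. [kg·m²·s⁻³] / [m²·s⁻¹] = kg·s⁻²
  D. kg·s⁻²
All reduce to kg·s⁻² except A., which is s⁻².

A.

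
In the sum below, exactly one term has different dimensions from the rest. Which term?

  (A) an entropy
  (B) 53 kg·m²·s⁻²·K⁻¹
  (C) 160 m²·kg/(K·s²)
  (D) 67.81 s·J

Work out the base dimensions of each:
  (A) [entropy] = kg·m²·s⁻²·K⁻¹
  (B) kg·m²·s⁻²·K⁻¹
  (C) kg·m²·s⁻²·K⁻¹
  (D) J·s = N·m·s = kg·m²·s⁻¹
All reduce to kg·m²·s⁻²·K⁻¹ except (D), which is kg·m²·s⁻¹.

(D)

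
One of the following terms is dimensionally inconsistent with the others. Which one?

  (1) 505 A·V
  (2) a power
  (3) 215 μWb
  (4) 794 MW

Dimensions:
  (1) V·A = J·C⁻¹·A = kg·m²·s⁻³
  (2) [power] = kg·m²·s⁻³
  (3) Wb = V·s = kg·m²·s⁻²·A⁻¹
  (4) W = J·s⁻¹ = kg·m²·s⁻³
All reduce to kg·m²·s⁻³ except (3), which is kg·m²·s⁻²·A⁻¹.

(3)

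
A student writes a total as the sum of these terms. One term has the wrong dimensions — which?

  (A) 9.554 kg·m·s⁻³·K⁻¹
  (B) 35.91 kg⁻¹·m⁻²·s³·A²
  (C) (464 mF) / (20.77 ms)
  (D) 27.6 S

(A)

Work out the base dimensions of each:
  (A) kg·m·s⁻³·K⁻¹
  (B) kg⁻¹·m⁻²·s³·A²
  (C) [kg⁻¹·m⁻²·s⁴·A²] / [s] = kg⁻¹·m⁻²·s³·A²
  (D) S = Ω⁻¹ = kg⁻¹·m⁻²·s³·A²
All reduce to kg⁻¹·m⁻²·s³·A² except (A), which is kg·m·s⁻³·K⁻¹.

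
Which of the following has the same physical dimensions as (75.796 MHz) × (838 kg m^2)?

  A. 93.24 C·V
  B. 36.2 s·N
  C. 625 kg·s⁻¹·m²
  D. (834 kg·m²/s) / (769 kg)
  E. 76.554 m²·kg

C.

Reference: [s⁻¹] · [kg·m²] = kg·m²·s⁻¹.
Each option:
  A. C·V = s·A·J·C⁻¹ = kg·m²·s⁻²
  B. N·s = kg·m·s⁻²·s = kg·m·s⁻¹
  C. kg·m²·s⁻¹  ← same
  D. [kg·m²·s⁻¹] / [kg] = m²·s⁻¹
  E. kg·m²
Only C. matches kg·m²·s⁻¹.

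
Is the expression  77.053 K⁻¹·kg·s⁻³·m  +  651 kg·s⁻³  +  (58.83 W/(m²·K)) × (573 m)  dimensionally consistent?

No

Dimensions:
  77.053 K⁻¹·kg·s⁻³·m:  kg·m·s⁻³·K⁻¹
  651 kg·s⁻³:  kg·s⁻³
  (58.83 W/(m²·K)) × (573 m):  [kg·s⁻³·K⁻¹] · [m] = kg·m·s⁻³·K⁻¹
The terms do not share a single dimension (kg·m·s⁻³·K⁻¹ vs kg·s⁻³).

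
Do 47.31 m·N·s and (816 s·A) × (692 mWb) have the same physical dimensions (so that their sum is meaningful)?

In SI base units:
  47.31 m·N·s:  N·m·s = kg·m·s⁻²·m·s = kg·m²·s⁻¹
  (816 s·A) × (692 mWb):  [s·A] · [kg·m²·s⁻²·A⁻¹] = kg·m²·s⁻¹
Both are kg·m²·s⁻¹, so they have the same dimensions and can be added.

Yes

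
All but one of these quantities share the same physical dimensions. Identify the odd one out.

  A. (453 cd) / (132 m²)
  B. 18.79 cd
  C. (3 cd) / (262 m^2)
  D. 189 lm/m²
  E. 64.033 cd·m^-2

Dimensions:
  A. [cd] / [m²] = m⁻²·cd
  B. cd
  C. [cd] / [m²] = m⁻²·cd
  D. lm·m⁻² = cd·m⁻² = m⁻²·cd
  E. cd·m⁻² = m⁻²·cd
All reduce to m⁻²·cd except B., which is cd.

B.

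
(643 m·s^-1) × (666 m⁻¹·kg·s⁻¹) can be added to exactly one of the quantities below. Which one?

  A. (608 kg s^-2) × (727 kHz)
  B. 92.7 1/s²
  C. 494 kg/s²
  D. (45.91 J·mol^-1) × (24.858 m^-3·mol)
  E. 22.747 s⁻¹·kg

C.

Reference: [m·s⁻¹] · [kg·m⁻¹·s⁻¹] = kg·s⁻².
Each option:
  A. [kg·s⁻²] · [s⁻¹] = kg·s⁻³
  B. s⁻²
  C. kg·s⁻²  ← same
  D. [kg·m²·s⁻²·mol⁻¹] · [m⁻³·mol] = kg·m⁻¹·s⁻²
  E. kg·s⁻¹
Only C. matches kg·s⁻².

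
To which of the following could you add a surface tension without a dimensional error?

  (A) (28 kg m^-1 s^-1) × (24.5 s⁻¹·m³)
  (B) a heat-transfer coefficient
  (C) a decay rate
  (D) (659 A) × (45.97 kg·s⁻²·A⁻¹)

Reference: [surface tension] = kg·s⁻².
Each option:
  (A) [kg·m⁻¹·s⁻¹] · [m³·s⁻¹] = kg·m²·s⁻²
  (B) [heat-transfer coefficient] = kg·s⁻³·K⁻¹
  (C) [decay rate] = s⁻¹
  (D) [A] · [kg·s⁻²·A⁻¹] = kg·s⁻²  ← same
Only (D) matches kg·s⁻².

(D)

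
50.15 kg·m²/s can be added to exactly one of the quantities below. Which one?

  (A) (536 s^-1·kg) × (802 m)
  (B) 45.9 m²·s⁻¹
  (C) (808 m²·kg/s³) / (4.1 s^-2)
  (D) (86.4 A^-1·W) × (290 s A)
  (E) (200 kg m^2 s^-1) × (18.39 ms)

(C)

Reference: kg·m²·s⁻¹.
Each option:
  (A) [kg·s⁻¹] · [m] = kg·m·s⁻¹
  (B) m²·s⁻¹
  (C) [kg·m²·s⁻³] / [s⁻²] = kg·m²·s⁻¹  ← same
  (D) [kg·m²·s⁻³·A⁻¹] · [s·A] = kg·m²·s⁻²
  (E) [kg·m²·s⁻¹] · [s] = kg·m²
Only (C) matches kg·m²·s⁻¹.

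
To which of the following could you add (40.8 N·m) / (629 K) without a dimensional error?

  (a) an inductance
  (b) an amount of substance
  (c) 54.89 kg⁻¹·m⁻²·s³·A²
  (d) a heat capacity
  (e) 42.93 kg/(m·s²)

Reference: [kg·m²·s⁻²] / [K] = kg·m²·s⁻²·K⁻¹.
Each option:
  (a) [inductance] = kg·m²·s⁻²·A⁻²
  (b) [amount of substance] = mol
  (c) kg⁻¹·m⁻²·s³·A²
  (d) [heat capacity] = kg·m²·s⁻²·K⁻¹  ← same
  (e) kg·m⁻¹·s⁻²
Only (d) matches kg·m²·s⁻²·K⁻¹.

(d)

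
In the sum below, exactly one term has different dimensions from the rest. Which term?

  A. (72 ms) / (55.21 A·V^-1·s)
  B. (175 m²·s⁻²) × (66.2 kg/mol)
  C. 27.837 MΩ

Work out the base dimensions of each:
  A. [s] / [kg⁻¹·m⁻²·s⁴·A²] = kg·m²·s⁻³·A⁻²
  B. [m²·s⁻²] · [kg·mol⁻¹] = kg·m²·s⁻²·mol⁻¹
  C. Ω = V·A⁻¹ = kg·m²·s⁻³·A⁻²
All reduce to kg·m²·s⁻³·A⁻² except B., which is kg·m²·s⁻²·mol⁻¹.

B.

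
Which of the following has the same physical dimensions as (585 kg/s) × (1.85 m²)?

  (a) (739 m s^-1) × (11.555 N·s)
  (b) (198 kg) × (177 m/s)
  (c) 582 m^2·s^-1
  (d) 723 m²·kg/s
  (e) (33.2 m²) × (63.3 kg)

Reference: [kg·s⁻¹] · [m²] = kg·m²·s⁻¹.
Each option:
  (a) [m·s⁻¹] · [kg·m·s⁻¹] = kg·m²·s⁻²
  (b) [kg] · [m·s⁻¹] = kg·m·s⁻¹
  (c) m²·s⁻¹
  (d) kg·m²·s⁻¹  ← same
  (e) [m²] · [kg] = kg·m²
Only (d) matches kg·m²·s⁻¹.

(d)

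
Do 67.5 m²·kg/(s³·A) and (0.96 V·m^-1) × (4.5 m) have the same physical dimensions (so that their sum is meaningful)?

Yes

Dimensions:
  67.5 m²·kg/(s³·A):  kg·m²·s⁻³·A⁻¹
  (0.96 V·m^-1) × (4.5 m):  [kg·m·s⁻³·A⁻¹] · [m] = kg·m²·s⁻³·A⁻¹
Both are kg·m²·s⁻³·A⁻¹, so they have the same dimensions and can be added.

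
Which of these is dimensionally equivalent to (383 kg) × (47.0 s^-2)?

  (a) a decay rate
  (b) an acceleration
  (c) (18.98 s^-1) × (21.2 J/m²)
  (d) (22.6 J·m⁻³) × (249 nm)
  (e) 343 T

(d)

Reference: [kg] · [s⁻²] = kg·s⁻².
Each option:
  (a) [decay rate] = s⁻¹
  (b) [acceleration] = m·s⁻²
  (c) [s⁻¹] · [kg·s⁻²] = kg·s⁻³
  (d) [kg·m⁻¹·s⁻²] · [m] = kg·s⁻²  ← same
  (e) T = Wb·m⁻² = kg·s⁻²·A⁻¹
Only (d) matches kg·s⁻².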